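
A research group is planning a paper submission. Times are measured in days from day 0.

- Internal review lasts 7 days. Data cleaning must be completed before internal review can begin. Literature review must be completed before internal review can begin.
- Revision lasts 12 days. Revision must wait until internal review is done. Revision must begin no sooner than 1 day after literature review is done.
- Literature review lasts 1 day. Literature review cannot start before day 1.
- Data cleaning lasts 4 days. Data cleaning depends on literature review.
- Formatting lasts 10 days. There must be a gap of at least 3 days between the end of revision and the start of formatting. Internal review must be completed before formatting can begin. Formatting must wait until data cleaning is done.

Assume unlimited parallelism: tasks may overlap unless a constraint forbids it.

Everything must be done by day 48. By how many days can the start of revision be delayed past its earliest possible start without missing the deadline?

10

Literature review waits on its own release at day 1, so it starts at day 1 and finishes at 1 + 1 = day 2.
After literature review (finishes day 2), data cleaning can start at day 2 and finishes at day 6.
Internal review has to wait for data cleaning (finishes day 6); literature review (finishes day 2). The latest of these is day 6, so internal review runs day 6 to 6 + 7 = day 13.
Revision needs all of internal review (finishes day 13); literature review (finishes day 2, plus 1-day gap → day 3). That puts its earliest start at day 13; it finishes at 13 + 12 = day 25.

Working backward from the deadline:
Nothing follows formatting; the deadline of day 48 is its only limit. It must start by 48 − 10 = day 38.
Since formatting (must start by day 38, minus 3-day gap → day 35) depends on it, revision must finish by day 35. Backing off its 12-day duration gives a latest start of day 23.
So revision can start as early as day 13 and as late as day 23, giving 23 − 13 = 10 days of slack.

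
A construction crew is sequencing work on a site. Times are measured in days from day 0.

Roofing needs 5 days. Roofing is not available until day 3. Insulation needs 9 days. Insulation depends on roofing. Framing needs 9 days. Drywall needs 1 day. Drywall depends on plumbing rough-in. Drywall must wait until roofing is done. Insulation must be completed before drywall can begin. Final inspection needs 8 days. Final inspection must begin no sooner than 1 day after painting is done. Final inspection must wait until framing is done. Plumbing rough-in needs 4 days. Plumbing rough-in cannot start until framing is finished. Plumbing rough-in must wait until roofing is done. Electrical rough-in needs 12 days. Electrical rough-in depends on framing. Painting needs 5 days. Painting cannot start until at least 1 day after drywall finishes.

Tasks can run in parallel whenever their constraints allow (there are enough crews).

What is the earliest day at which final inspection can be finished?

33

After its own release at day 3, roofing can start at day 3 and finishes at day 8.
After roofing (finishes day 8), insulation can start at day 8 and finishes at day 17.
Framing can start immediately at day 0; it finishes at day 9.
Plumbing rough-in has to wait for framing (finishes day 9); roofing (finishes day 8). The latest of these is day 9, so plumbing rough-in runs day 9 to 9 + 4 = day 13.
For drywall: plumbing rough-in (finishes day 13); roofing (finishes day 8); insulation (finishes day 17). Taking the maximum gives a start of day 17, and it finishes at 17 + 1 = day 18.
After drywall (finishes day 18, plus 1-day gap → day 19), painting can start at day 19 and finishes at day 24.
Final inspection has to wait for painting (finishes day 24, plus 1-day gap → day 25); framing (finishes day 9). The latest of these is day 25, so final inspection runs day 25 to 25 + 8 = day 33.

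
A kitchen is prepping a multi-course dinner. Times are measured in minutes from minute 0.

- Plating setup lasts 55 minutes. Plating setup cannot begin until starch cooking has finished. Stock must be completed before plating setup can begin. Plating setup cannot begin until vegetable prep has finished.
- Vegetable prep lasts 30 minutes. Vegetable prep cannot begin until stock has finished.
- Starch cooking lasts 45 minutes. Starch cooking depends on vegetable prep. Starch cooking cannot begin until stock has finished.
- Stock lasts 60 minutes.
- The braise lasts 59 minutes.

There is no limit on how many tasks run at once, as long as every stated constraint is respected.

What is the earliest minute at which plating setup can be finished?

Nothing blocks stock, so it runs from minute 0 to minute 60.
Vegetable prep cannot begin until stock (finishes minute 60). It runs from minute 60 to 60 + 30 = minute 90.
For starch cooking: vegetable prep (finishes minute 90); stock (finishes minute 60). Taking the maximum gives a start of minute 90, and it finishes at 90 + 45 = minute 135.
Plating setup has to wait for starch cooking (finishes minute 135); stock (finishes minute 60); vegetable prep (finishes minute 90). The latest of these is minute 135, so plating setup runs minute 135 to 135 + 55 = minute 190.

190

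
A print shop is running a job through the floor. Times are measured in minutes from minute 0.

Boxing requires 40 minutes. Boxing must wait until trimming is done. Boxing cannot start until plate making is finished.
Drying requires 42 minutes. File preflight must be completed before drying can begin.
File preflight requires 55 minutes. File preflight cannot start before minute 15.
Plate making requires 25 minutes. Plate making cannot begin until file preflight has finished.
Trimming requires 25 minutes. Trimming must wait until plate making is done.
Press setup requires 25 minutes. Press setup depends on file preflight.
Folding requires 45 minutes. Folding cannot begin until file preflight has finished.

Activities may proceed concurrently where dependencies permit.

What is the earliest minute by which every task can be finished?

160

File preflight waits on its own release at minute 15, so it starts at minute 15 and finishes at 15 + 55 = minute 70.
After file preflight (finishes minute 70), folding can start at minute 70 and finishes at minute 115.
Drying cannot begin until file preflight (finishes minute 70). It runs from minute 70 to 70 + 42 = minute 112.
Press setup cannot begin until file preflight (finishes minute 70). It runs from minute 70 to 70 + 25 = minute 95.
Plate making waits on file preflight (finishes minute 70), so it starts at minute 70 and finishes at 70 + 25 = minute 95.
After plate making (finishes minute 95), trimming can start at minute 95 and finishes at minute 120.
Boxing needs all of trimming (finishes minute 120); plate making (finishes minute 95). That puts its earliest start at minute 120; it finishes at 120 + 40 = minute 160.
All tasks are finished once the last one completes. Finish times: File preflight at 70, Plate making at 95, Press setup at 95, Drying at 112, Trimming at 120, Folding at 115, Boxing at 160. The latest is minute 160.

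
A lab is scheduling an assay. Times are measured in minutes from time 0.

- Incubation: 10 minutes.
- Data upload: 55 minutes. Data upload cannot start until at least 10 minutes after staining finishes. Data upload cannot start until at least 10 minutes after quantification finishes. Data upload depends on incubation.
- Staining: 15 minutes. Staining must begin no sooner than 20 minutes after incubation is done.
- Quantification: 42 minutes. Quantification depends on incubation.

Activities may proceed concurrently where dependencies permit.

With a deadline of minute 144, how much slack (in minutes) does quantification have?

Nothing blocks incubation, so it runs from minute 0 to minute 10.
Quantification waits on incubation (finishes minute 10), so it starts at minute 10 and finishes at 10 + 42 = minute 52.

Working backward from the deadline:
Data upload has no dependents, so it just needs to finish by minute 144. Starting by 144 − 55 = minute 89 achieves that.
Since data upload (must start by minute 89, minus 10-minute gap → minute 79) depends on it, quantification must finish by minute 79. Backing off its 42-minute duration gives a latest start of minute 37.
So quantification can start as early as minute 10 and as late as minute 37, giving 37 − 10 = 27 minutes of slack.

27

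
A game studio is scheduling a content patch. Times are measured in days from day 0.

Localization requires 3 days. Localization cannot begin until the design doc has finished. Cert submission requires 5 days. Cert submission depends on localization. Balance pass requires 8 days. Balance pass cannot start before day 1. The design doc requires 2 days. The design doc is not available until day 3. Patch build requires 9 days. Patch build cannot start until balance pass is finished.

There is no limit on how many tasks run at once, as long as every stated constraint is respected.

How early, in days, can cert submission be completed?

After its own release at day 3, the design doc can start at day 3 and finishes at day 5.
Localization cannot begin until the design doc (finishes day 5). It runs from day 5 to 5 + 3 = day 8.
Cert submission cannot begin until localization (finishes day 8). It runs from day 8 to 8 + 5 = day 13.

13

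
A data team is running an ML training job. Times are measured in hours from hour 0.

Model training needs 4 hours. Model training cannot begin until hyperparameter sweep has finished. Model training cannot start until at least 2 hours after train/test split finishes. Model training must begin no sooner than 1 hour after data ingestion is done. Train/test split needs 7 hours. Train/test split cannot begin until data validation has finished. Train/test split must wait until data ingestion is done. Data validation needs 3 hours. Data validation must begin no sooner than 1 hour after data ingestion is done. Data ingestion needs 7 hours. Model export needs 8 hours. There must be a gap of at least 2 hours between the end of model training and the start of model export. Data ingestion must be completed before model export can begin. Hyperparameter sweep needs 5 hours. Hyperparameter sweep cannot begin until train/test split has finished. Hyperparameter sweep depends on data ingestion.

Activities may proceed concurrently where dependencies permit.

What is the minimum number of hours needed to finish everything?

37

Data ingestion has no prerequisites, so it starts at hour 0 and finishes at hour 7.
Data validation cannot begin until data ingestion (finishes hour 7, plus 1-hour gap → hour 8). It runs from hour 8 to 8 + 3 = hour 11.
Train/test split has to wait for data validation (finishes hour 11); data ingestion (finishes hour 7). The latest of these is hour 11, so train/test split runs hour 11 to 11 + 7 = hour 18.
Hyperparameter sweep needs all of train/test split (finishes hour 18); data ingestion (finishes hour 7). That puts its earliest start at hour 18; it finishes at 18 + 5 = hour 23.
Model training needs all of hyperparameter sweep (finishes hour 23); train/test split (finishes hour 18, plus 2-hour gap → hour 20); data ingestion (finishes hour 7, plus 1-hour gap → hour 8). That puts its earliest start at hour 23; it finishes at 23 + 4 = hour 27.
Model export has to wait for model training (finishes hour 27, plus 2-hour gap → hour 29); data ingestion (finishes hour 7). The latest of these is hour 29, so model export runs hour 29 to 29 + 8 = hour 37.
All tasks are finished once the last one completes. Finish times: Data ingestion at 7, Data validation at 11, Train/test split at 18, Hyperparameter sweep at 23, Model training at 27, Model export at 37. The latest is hour 37.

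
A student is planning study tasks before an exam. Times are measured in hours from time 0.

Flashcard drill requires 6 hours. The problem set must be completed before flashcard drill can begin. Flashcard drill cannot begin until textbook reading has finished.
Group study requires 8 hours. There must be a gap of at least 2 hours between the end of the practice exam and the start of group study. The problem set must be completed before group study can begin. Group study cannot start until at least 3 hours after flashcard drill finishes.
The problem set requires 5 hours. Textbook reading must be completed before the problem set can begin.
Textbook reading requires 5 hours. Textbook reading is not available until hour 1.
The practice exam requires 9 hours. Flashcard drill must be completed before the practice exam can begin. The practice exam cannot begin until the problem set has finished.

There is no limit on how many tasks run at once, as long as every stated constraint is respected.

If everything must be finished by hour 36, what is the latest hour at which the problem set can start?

6

Group study must finish by hour 36; it takes 8 hours, so it must start by 36 − 8 = hour 28.
The practice exam feeds into group study (must start by hour 28, minus 2-hour gap → hour 26); so the practice exam must finish by hour 26 and therefore start by hour 17.
Flashcard drill must finish in time for the practice exam (must start by hour 17); group study (must start by hour 28, minus 3-hour gap → hour 25). The tightest is hour 17, so flashcard drill must start by 17 − 6 = hour 11.
For the problem set: flashcard drill (must start by hour 11); the practice exam (must start by hour 17); group study (must start by hour 28). The most restrictive is hour 11; with a 5-hour duration, the problem set must start by hour 6.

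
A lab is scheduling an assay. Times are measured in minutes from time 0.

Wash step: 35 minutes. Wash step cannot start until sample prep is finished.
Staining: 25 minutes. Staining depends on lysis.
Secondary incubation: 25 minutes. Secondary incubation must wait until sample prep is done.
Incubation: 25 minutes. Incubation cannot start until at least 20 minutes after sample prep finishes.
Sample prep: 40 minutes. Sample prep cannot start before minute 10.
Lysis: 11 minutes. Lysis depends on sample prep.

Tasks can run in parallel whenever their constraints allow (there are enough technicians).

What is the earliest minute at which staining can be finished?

After its own release at minute 10, sample prep can start at minute 10 and finishes at minute 50.
Lysis cannot begin until sample prep (finishes minute 50). It runs from minute 50 to 50 + 11 = minute 61.
After lysis (finishes minute 61), staining can start at minute 61 and finishes at minute 86.

86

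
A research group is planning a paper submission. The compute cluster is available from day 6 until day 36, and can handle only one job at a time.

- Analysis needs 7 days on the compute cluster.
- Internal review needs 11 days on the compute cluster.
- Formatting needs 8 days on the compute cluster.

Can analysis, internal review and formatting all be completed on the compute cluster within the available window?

Yes

The compute cluster window is 36 − 6 = 30 days.
Running back to back, the jobs need 7 + 11 + 8 = 26 days on the compute cluster.
Since 26 ≤ 30, they fit within the window.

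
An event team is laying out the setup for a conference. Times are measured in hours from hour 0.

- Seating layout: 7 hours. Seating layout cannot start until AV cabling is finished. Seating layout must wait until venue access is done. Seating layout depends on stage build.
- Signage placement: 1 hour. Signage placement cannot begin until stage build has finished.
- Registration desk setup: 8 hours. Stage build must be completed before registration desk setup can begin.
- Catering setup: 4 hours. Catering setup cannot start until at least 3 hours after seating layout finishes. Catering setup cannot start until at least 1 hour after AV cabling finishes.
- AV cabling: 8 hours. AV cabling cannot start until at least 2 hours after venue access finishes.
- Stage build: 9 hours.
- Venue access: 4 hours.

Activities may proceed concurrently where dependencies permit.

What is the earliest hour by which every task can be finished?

Stage build has no prerequisites, so it starts at hour 0 and finishes at hour 9.
Signage placement waits on stage build (finishes hour 9), so it starts at hour 9 and finishes at 9 + 1 = hour 10.
After stage build (finishes hour 9), registration desk setup can start at hour 9 and finishes at hour 17.
Venue access has no prerequisites, so it starts at hour 0 and finishes at hour 4.
AV cabling cannot begin until venue access (finishes hour 4, plus 2-hour gap → hour 6). It runs from hour 6 to 6 + 8 = hour 14.
Seating layout cannot start until AV cabling (finishes hour 14); venue access (finishes hour 4); stage build (finishes hour 9). The controlling bound is hour 14, so seating layout finishes at 14 + 7 = hour 21.
Catering setup has to wait for seating layout (finishes hour 21, plus 3-hour gap → hour 24); AV cabling (finishes hour 14, plus 1-hour gap → hour 15). The latest of these is hour 24, so catering setup runs hour 24 to 24 + 4 = hour 28.
All tasks are finished once the last one completes. Finish times: Venue access at 4, Stage build at 9, AV cabling at 14, Seating layout at 21, Registration desk setup at 17, Signage placement at 10, Catering setup at 28. The latest is hour 28.

28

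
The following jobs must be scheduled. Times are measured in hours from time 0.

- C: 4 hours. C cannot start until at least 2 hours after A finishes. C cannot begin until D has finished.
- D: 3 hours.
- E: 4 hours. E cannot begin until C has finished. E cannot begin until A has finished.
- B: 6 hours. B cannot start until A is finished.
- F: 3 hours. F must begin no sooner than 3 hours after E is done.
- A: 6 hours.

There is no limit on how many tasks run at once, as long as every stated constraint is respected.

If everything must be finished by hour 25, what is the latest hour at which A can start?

3

B must finish by hour 25; it takes 6 hours, so it must start by 25 − 6 = hour 19.
F must finish by hour 25; it takes 3 hours, so it must start by 25 − 3 = hour 22.
Since F (must start by hour 22, minus 3-hour gap → hour 19) depends on it, E must finish by hour 19. Backing off its 4-hour duration gives a latest start of hour 15.
C feeds into E (must start by hour 15); so C must finish by hour 15 and therefore start by hour 11.
For A: B (must start by hour 19); C (must start by hour 11, minus 2-hour gap → hour 9); E (must start by hour 15). The most restrictive is hour 9; with a 6-hour duration, A must start by hour 3.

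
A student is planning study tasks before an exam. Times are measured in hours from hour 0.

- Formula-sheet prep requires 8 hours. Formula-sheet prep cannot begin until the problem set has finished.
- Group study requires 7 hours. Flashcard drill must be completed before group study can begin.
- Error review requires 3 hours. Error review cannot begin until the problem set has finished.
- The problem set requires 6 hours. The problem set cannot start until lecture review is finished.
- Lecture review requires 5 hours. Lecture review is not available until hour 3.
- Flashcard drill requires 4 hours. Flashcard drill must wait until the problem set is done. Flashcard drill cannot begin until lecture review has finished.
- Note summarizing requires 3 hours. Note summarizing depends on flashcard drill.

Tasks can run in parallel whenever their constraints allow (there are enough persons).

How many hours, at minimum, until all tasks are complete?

25

Lecture review waits on its own release at hour 3, so it starts at hour 3 and finishes at 3 + 5 = hour 8.
The problem set cannot begin until lecture review (finishes hour 8). It runs from hour 8 to 8 + 6 = hour 14.
After the problem set (finishes hour 14), formula-sheet prep can start at hour 14 and finishes at hour 22.
Error review cannot begin until the problem set (finishes hour 14). It runs from hour 14 to 14 + 3 = hour 17.
For flashcard drill: the problem set (finishes hour 14); lecture review (finishes hour 8). Taking the maximum gives a start of hour 14, and it finishes at 14 + 4 = hour 18.
Note summarizing waits on flashcard drill (finishes hour 18), so it starts at hour 18 and finishes at 18 + 3 = hour 21.
Group study waits on flashcard drill (finishes hour 18), so it starts at hour 18 and finishes at 18 + 7 = hour 25.
All tasks are finished once the last one completes. Finish times: Lecture review at 8, The problem set at 14, Flashcard drill at 18, Error review at 17, Group study at 25, Note summarizing at 21, Formula-sheet prep at 22. The latest is hour 25.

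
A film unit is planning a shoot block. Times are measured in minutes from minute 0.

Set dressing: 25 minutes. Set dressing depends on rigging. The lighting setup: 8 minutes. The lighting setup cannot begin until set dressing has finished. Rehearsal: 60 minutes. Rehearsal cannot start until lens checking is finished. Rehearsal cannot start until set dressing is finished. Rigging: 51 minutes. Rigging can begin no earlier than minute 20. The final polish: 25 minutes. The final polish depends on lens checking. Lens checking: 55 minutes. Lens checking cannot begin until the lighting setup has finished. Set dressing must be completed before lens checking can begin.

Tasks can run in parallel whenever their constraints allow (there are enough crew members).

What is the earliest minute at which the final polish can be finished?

184

Rigging cannot begin until its own release at minute 20. It runs from minute 20 to 20 + 51 = minute 71.
Set dressing waits on rigging (finishes minute 71), so it starts at minute 71 and finishes at 71 + 25 = minute 96.
The lighting setup cannot begin until set dressing (finishes minute 96). It runs from minute 96 to 96 + 8 = minute 104.
Lens checking has to wait for the lighting setup (finishes minute 104); set dressing (finishes minute 96). The latest of these is minute 104, so lens checking runs minute 104 to 104 + 55 = minute 159.
The final polish cannot begin until lens checking (finishes minute 159). It runs from minute 159 to 159 + 25 = minute 184.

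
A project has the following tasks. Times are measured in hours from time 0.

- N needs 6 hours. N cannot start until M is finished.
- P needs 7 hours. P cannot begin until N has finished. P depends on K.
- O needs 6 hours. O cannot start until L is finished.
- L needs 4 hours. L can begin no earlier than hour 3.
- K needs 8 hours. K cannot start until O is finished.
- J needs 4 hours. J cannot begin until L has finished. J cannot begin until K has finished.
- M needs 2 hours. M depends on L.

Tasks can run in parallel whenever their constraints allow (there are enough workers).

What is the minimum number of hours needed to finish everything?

L cannot begin until its own release at hour 3. It runs from hour 3 to 3 + 4 = hour 7.
O cannot begin until L (finishes hour 7). It runs from hour 7 to 7 + 6 = hour 13.
K waits on O (finishes hour 13), so it starts at hour 13 and finishes at 13 + 8 = hour 21.
J needs all of L (finishes hour 7); K (finishes hour 21). That puts its earliest start at hour 21; it finishes at 21 + 4 = hour 25.
M cannot begin until L (finishes hour 7). It runs from hour 7 to 7 + 2 = hour 9.
After M (finishes hour 9), N can start at hour 9 and finishes at hour 15.
For P: N (finishes hour 15); K (finishes hour 21). Taking the maximum gives a start of hour 21, and it finishes at 21 + 7 = hour 28.
All tasks are finished once the last one completes. Finish times: J at 25, K at 21, L at 7, M at 9, N at 15, O at 13, P at 28. The latest is hour 28.

28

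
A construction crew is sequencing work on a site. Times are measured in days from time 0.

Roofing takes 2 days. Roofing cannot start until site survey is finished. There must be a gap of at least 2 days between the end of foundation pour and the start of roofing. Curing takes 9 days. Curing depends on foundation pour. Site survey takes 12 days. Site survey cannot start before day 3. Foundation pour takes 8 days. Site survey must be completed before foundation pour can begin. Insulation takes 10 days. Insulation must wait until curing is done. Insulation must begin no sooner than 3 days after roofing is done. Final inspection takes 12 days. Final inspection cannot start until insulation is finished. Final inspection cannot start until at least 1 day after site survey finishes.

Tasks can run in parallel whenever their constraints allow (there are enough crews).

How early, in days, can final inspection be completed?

Site survey waits on its own release at day 3, so it starts at day 3 and finishes at 3 + 12 = day 15.
Foundation pour waits on site survey (finishes day 15), so it starts at day 15 and finishes at 15 + 8 = day 23.
Roofing needs all of site survey (finishes day 15); foundation pour (finishes day 23, plus 2-day gap → day 25). That puts its earliest start at day 25; it finishes at 25 + 2 = day 27.
After foundation pour (finishes day 23), curing can start at day 23 and finishes at day 32.
Insulation needs all of curing (finishes day 32); roofing (finishes day 27, plus 3-day gap → day 30). That puts its earliest start at day 32; it finishes at 32 + 10 = day 42.
For final inspection: insulation (finishes day 42); site survey (finishes day 15, plus 1-day gap → day 16). Taking the maximum gives a start of day 42, and it finishes at 42 + 12 = day 54.

54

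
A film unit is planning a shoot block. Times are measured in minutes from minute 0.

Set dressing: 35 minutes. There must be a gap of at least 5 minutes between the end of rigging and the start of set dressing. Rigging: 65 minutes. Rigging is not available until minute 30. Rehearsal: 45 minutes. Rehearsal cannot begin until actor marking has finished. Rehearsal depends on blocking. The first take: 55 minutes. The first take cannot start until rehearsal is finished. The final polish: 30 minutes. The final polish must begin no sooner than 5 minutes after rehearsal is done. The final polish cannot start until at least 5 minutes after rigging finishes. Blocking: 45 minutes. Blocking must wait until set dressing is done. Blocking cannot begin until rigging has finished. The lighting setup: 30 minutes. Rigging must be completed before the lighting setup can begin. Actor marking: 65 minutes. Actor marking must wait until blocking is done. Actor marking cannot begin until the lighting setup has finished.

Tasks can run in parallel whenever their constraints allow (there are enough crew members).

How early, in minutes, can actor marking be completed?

Rigging cannot begin until its own release at minute 30. It runs from minute 30 to 30 + 65 = minute 95.
The lighting setup cannot begin until rigging (finishes minute 95). It runs from minute 95 to 95 + 30 = minute 125.
Set dressing waits on rigging (finishes minute 95, plus 5-minute gap → minute 100), so it starts at minute 100 and finishes at 100 + 35 = minute 135.
For blocking: set dressing (finishes minute 135); rigging (finishes minute 95). Taking the maximum gives a start of minute 135, and it finishes at 135 + 45 = minute 180.
For actor marking: blocking (finishes minute 180); the lighting setup (finishes minute 125). Taking the maximum gives a start of minute 180, and it finishes at 180 + 65 = minute 245.

245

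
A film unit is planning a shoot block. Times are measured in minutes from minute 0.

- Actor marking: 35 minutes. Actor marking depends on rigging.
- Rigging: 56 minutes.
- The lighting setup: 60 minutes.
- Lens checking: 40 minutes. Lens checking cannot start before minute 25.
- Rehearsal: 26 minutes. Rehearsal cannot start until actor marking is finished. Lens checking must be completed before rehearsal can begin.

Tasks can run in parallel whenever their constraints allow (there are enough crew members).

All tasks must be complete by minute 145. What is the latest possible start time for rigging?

28

Rehearsal must finish by minute 145; it takes 26 minutes, so it must start by 145 − 26 = minute 119.
Actor marking must finish before rehearsal (must start by minute 119). With a 35-minute duration, actor marking must start by 119 − 35 = minute 84.
Rigging must finish before actor marking (must start by minute 84). With a 56-minute duration, rigging must start by 84 − 56 = minute 28.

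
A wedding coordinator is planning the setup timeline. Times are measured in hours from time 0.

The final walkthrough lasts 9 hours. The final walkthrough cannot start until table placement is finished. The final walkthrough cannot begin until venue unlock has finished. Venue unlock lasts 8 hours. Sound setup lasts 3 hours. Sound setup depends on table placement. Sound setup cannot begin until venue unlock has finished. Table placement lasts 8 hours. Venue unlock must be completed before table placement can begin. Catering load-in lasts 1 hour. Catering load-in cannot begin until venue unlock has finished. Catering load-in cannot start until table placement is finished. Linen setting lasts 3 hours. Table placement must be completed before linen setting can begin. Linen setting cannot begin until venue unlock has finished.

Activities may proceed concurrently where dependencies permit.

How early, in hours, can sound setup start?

16

Nothing blocks venue unlock, so it runs from hour 0 to hour 8.
Table placement cannot begin until venue unlock (finishes hour 8). It runs from hour 8 to 8 + 8 = hour 16.
Sound setup waits on table placement (finishes hour 16); venue unlock (finishes hour 8). The latest of these is hour 16, which is the earliest sound setup can start.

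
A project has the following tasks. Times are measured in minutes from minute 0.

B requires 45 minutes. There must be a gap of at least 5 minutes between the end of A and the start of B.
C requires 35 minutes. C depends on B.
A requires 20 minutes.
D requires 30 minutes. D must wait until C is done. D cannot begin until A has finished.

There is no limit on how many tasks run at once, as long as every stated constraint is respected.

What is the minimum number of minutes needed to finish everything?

135

A can start immediately at minute 0; it finishes at minute 20.
B cannot begin until A (finishes minute 20, plus 5-minute gap → minute 25). It runs from minute 25 to 25 + 45 = minute 70.
C waits on B (finishes minute 70), so it starts at minute 70 and finishes at 70 + 35 = minute 105.
D cannot start until C (finishes minute 105); A (finishes minute 20). The controlling bound is minute 105, so D finishes at 105 + 30 = minute 135.
All tasks are finished once the last one completes. Finish times: A at 20, B at 70, C at 105, D at 135. The latest is minute 135.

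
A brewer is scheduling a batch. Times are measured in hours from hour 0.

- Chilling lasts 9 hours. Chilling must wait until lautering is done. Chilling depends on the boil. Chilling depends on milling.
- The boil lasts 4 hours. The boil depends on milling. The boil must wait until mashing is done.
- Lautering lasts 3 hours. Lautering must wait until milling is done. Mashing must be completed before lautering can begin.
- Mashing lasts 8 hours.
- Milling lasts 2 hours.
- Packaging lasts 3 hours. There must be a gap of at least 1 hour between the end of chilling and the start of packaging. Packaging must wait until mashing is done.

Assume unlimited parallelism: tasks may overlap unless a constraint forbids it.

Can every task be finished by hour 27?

Mashing can start immediately at hour 0; it finishes at hour 8.
Milling can start immediately at hour 0; it finishes at hour 2.
The boil needs all of milling (finishes hour 2); mashing (finishes hour 8). That puts its earliest start at hour 8; it finishes at 8 + 4 = hour 12.
Lautering cannot start until milling (finishes hour 2); mashing (finishes hour 8). The controlling bound is hour 8, so lautering finishes at 8 + 3 = hour 11.
Chilling cannot start until lautering (finishes hour 11); the boil (finishes hour 12); milling (finishes hour 2). The controlling bound is hour 12, so chilling finishes at 12 + 9 = hour 21.
Packaging needs all of chilling (finishes hour 21, plus 1-hour gap → hour 22); mashing (finishes hour 8). That puts its earliest start at hour 22; it finishes at 22 + 3 = hour 25.
Every task is finished by hour 25, which is no later than the deadline of 27, so the schedule is feasible.

Yes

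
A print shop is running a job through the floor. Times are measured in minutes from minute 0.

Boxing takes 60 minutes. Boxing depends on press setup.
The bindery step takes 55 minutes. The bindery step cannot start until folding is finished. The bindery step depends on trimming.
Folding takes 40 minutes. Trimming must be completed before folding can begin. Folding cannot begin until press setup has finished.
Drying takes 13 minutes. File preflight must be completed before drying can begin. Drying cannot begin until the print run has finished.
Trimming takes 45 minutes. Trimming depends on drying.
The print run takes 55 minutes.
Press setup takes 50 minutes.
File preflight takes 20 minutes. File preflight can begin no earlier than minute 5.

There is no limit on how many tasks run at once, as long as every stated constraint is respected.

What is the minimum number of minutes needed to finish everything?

Nothing blocks the print run, so it runs from minute 0 to minute 55.
Press setup has no prerequisites, so it starts at minute 0 and finishes at minute 50.
After press setup (finishes minute 50), boxing can start at minute 50 and finishes at minute 110.
File preflight waits on its own release at minute 5, so it starts at minute 5 and finishes at 5 + 20 = minute 25.
Drying cannot start until file preflight (finishes minute 25); the print run (finishes minute 55). The controlling bound is minute 55, so drying finishes at 55 + 13 = minute 68.
Trimming waits on drying (finishes minute 68), so it starts at minute 68 and finishes at 68 + 45 = minute 113.
For folding: trimming (finishes minute 113); press setup (finishes minute 50). Taking the maximum gives a start of minute 113, and it finishes at 113 + 40 = minute 153.
The bindery step needs all of folding (finishes minute 153); trimming (finishes minute 113). That puts its earliest start at minute 153; it finishes at 153 + 55 = minute 208.
All tasks are finished once the last one completes. Finish times: File preflight at 25, Press setup at 50, The print run at 55, Drying at 68, Trimming at 113, Folding at 153, The bindery step at 208, Boxing at 110. The latest is minute 208.

208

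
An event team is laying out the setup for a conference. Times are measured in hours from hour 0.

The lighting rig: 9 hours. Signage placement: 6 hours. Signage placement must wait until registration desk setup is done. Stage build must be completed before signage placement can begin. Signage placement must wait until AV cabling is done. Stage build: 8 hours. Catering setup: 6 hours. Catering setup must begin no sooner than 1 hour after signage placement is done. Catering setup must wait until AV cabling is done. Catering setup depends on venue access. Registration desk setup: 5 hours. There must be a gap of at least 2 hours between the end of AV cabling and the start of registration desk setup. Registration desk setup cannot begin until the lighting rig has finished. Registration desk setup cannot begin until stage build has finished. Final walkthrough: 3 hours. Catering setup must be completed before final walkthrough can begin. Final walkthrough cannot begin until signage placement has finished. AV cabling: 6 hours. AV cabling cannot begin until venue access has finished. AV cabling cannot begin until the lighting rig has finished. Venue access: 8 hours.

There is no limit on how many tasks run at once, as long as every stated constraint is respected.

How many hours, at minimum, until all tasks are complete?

The lighting rig has no prerequisites, so it starts at hour 0 and finishes at hour 9.
Stage build has no prerequisites, so it starts at hour 0 and finishes at hour 8.
Venue access can start immediately at hour 0; it finishes at hour 8.
AV cabling cannot start until venue access (finishes hour 8); the lighting rig (finishes hour 9). The controlling bound is hour 9, so AV cabling finishes at 9 + 6 = hour 15.
Registration desk setup needs all of AV cabling (finishes hour 15, plus 2-hour gap → hour 17); the lighting rig (finishes hour 9); stage build (finishes hour 8). That puts its earliest start at hour 17; it finishes at 17 + 5 = hour 22.
Signage placement needs all of registration desk setup (finishes hour 22); stage build (finishes hour 8); AV cabling (finishes hour 15). That puts its earliest start at hour 22; it finishes at 22 + 6 = hour 28.
Catering setup cannot start until signage placement (finishes hour 28, plus 1-hour gap → hour 29); AV cabling (finishes hour 15); venue access (finishes hour 8). The controlling bound is hour 29, so catering setup finishes at 29 + 6 = hour 35.
For final walkthrough: catering setup (finishes hour 35); signage placement (finishes hour 28). Taking the maximum gives a start of hour 35, and it finishes at 35 + 3 = hour 38.
All tasks are finished once the last one completes. Finish times: Venue access at 8, Stage build at 8, The lighting rig at 9, AV cabling at 15, Registration desk setup at 22, Signage placement at 28, Catering setup at 35, Final walkthrough at 38. The latest is hour 38.

38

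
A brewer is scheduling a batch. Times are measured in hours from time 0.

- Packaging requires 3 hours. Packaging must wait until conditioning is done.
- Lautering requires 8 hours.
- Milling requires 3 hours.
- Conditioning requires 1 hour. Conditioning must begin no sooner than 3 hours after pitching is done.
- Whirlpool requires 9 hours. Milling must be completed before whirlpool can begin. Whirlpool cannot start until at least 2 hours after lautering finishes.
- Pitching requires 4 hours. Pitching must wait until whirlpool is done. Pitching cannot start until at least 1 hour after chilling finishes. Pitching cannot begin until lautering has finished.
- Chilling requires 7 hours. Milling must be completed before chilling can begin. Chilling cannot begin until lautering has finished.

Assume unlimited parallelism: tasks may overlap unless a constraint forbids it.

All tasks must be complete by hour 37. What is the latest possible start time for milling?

14

Packaging must finish by hour 37; it takes 3 hours, so it must start by 37 − 3 = hour 34.
Conditioning has to be done before packaging (must start by hour 34). That means finishing by hour 34, i.e. starting by 34 − 1 = hour 33.
Pitching must finish before conditioning (must start by hour 33, minus 3-hour gap → hour 30). With a 4-hour duration, pitching must start by 30 − 4 = hour 26.
Whirlpool must finish before pitching (must start by hour 26). With a 9-hour duration, whirlpool must start by 26 − 9 = hour 17.
Chilling feeds into pitching (must start by hour 26, minus 1-hour gap → hour 25); so chilling must finish by hour 25 and therefore start by hour 18.
Milling feeds whirlpool (must start by hour 17); chilling (must start by hour 18). Taking the minimum, milling must finish by hour 17 and start by 17 − 3 = hour 14.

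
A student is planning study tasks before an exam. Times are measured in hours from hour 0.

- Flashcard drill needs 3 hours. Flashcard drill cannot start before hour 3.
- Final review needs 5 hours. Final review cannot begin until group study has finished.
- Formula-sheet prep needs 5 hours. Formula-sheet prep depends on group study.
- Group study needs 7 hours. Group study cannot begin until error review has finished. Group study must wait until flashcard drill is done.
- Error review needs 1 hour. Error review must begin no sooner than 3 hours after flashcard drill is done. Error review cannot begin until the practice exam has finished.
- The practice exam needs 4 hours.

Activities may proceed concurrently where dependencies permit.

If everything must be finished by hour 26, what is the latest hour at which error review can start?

13

Nothing follows formula-sheet prep; the deadline of hour 26 is its only limit. It must start by 26 − 5 = hour 21.
To finish by hour 26, final review (duration 5) must start no later than hour 21.
Group study has several dependents: formula-sheet prep (must start by hour 21); final review (must start by hour 21). The earliest of those limits is hour 21, so group study must start by 21 − 7 = hour 14.
Since group study (must start by hour 14) depends on it, error review must finish by hour 14. Backing off its 1-hour duration gives a latest start of hour 13.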